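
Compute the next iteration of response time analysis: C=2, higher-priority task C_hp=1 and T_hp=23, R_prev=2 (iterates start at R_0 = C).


R_next = C + ceil(R_prev / T_hp) * C_hp
ceil(2 / 23) = ceil(0.087) = 1
Interference = 1 * 1 = 1
R_next = 2 + 1 = 3

3


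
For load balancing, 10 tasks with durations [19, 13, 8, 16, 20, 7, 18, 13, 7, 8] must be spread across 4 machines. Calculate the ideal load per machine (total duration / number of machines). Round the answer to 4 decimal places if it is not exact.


Total processing time = 19 + 13 + 8 + 16 + 20 + 7 + 18 + 13 + 7 + 8 = 129
Number of machines = 4
Ideal balanced load = 129 / 4 = 32.25

32.25


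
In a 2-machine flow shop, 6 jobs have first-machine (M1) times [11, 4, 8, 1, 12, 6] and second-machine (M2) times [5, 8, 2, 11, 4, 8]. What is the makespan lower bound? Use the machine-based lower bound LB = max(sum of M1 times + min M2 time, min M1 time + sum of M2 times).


LB1 = sum(M1 times) + min(M2 times) = 42 + 2 = 44
LB2 = min(M1 times) + sum(M2 times) = 1 + 38 = 39
Lower bound = max(LB1, LB2) = max(44, 39) = 44

44


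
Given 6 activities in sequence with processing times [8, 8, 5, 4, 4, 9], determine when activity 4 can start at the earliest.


Activity 4 starts after activities 1 through 3 complete.
Predecessor durations: [8, 8, 5]
ES = 8 + 8 + 5 = 21

21


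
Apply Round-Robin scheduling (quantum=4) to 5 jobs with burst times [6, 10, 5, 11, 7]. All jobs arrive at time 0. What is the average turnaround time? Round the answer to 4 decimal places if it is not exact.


Time quantum = 4
Execution trace:
  J1 runs 4 units, time = 4
  J2 runs 4 units, time = 8
  J3 runs 4 units, time = 12
  J4 runs 4 units, time = 16
  J5 runs 4 units, time = 20
  J1 runs 2 units, time = 22
  J2 runs 4 units, time = 26
  J3 runs 1 units, time = 27
  J4 runs 4 units, time = 31
  J5 runs 3 units, time = 34
  J2 runs 2 units, time = 36
  J4 runs 3 units, time = 39
Finish times: [22, 36, 27, 39, 34]
Average turnaround = 158/5 = 31.6

31.6


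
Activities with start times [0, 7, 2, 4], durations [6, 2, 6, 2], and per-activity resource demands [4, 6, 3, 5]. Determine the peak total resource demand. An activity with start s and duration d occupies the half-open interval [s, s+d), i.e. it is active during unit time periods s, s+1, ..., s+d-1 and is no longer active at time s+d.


Each activity i is active on [start_i, start_i + duration_i).
Compute total resource usage per time slot:
  t=0: active resources = [4], total = 4
  t=1: active resources = [4], total = 4
  t=2: active resources = [4, 3], total = 7
  t=3: active resources = [4, 3], total = 7
  t=4: active resources = [4, 3, 5], total = 12
  t=5: active resources = [4, 3, 5], total = 12
  t=6: active resources = [3], total = 3
  t=7: active resources = [6, 3], total = 9
  t=8: active resources = [6], total = 6
Peak resource demand = 12

12


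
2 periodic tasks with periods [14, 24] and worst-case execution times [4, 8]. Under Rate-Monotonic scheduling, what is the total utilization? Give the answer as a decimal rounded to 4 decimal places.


Compute individual utilizations (exact fractions):
  Task 1: C/T = 4/14 = 2/7 (approx. 0.2857)
  Task 2: C/T = 8/24 = 1/3 (approx. 0.3333)
Total utilization U = 2/7 + 1/3 = 13/21
Rounded to 4 decimal places: U = 0.6190
RM (Liu & Layland) bound for 2 tasks = 0.828427; compare with U = 13/21 (approx. 0.619048)
U <= bound, so schedulable by RM sufficient condition.

0.6190


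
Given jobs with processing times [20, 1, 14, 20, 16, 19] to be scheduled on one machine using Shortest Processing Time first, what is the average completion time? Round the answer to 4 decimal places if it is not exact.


Sort jobs by processing time (SPT order): [1, 14, 16, 19, 20, 20]
Compute completion times sequentially:
  Job 1: processing = 1, completes at 1
  Job 2: processing = 14, completes at 15
  Job 3: processing = 16, completes at 31
  Job 4: processing = 19, completes at 50
  Job 5: processing = 20, completes at 70
  Job 6: processing = 20, completes at 90
Sum of completion times = 257
Average completion time = 257/6 = 42.8333

42.8333


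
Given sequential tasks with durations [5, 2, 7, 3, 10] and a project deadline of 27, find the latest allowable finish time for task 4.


LF(activity 4) = deadline - sum of successor durations
Successors: activities 5 through 5 with durations [10]
Sum of successor durations = 10
LF = 27 - 10 = 17

17


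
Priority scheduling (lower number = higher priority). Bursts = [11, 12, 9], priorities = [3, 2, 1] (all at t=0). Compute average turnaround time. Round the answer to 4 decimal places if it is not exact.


Sort by priority (ascending = highest first):
Order: [(1, 9), (2, 12), (3, 11)]
Completion times:
  Priority 1, burst=9, C=9
  Priority 2, burst=12, C=21
  Priority 3, burst=11, C=32
Average turnaround = 62/3 = 20.6667

20.6667


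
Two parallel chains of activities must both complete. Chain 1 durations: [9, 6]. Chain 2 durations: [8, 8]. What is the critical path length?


Path A total = 9 + 6 = 15
Path B total = 8 + 8 = 16
Critical path = longest path = max(15, 16) = 16

16


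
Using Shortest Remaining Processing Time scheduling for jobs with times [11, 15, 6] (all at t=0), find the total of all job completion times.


Since all jobs arrive at t=0, SRPT equals SPT ordering.
SPT order: [6, 11, 15]
Completion times:
  Job 1: p=6, C=6
  Job 2: p=11, C=17
  Job 3: p=15, C=32
Total completion time = 6 + 17 + 32 = 55

55


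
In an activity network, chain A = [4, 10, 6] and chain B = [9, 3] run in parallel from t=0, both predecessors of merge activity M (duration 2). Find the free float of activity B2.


ES(B2) = sum of predecessors on chain B = 9
EF(B2) = ES + duration = 9 + 3 = 12
Successor of B2 is M. ES(M) = max(sum(A), sum(B)) = max(20, 12) = 20
Free float = ES(successor) - EF(current) = 20 - 12 = 8

8


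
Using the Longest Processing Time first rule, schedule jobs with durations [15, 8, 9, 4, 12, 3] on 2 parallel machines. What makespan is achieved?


Sort jobs in decreasing order (LPT): [15, 12, 9, 8, 4, 3]
Assign each job to the least loaded machine:
  Machine 1: jobs [15, 8, 3], load = 26
  Machine 2: jobs [12, 9, 4], load = 25
Makespan = max load = 26

26


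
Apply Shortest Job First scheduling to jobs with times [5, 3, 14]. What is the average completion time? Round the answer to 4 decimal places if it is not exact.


SJF order (ascending): [3, 5, 14]
Completion times:
  Job 1: burst=3, C=3
  Job 2: burst=5, C=8
  Job 3: burst=14, C=22
Average completion = 33/3 = 11.0

11.0


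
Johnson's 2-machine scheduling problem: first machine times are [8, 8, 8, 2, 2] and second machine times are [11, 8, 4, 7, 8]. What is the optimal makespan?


Apply Johnson's rule:
  Group 1 (a <= b): [(4, 2, 7), (5, 2, 8), (1, 8, 11), (2, 8, 8)]
  Group 2 (a > b): [(3, 8, 4)]
Optimal job order: [4, 5, 1, 2, 3]
Schedule:
  Job 4: M1 done at 2, M2 done at 9
  Job 5: M1 done at 4, M2 done at 17
  Job 1: M1 done at 12, M2 done at 28
  Job 2: M1 done at 20, M2 done at 36
  Job 3: M1 done at 28, M2 done at 40
Makespan = 40

40


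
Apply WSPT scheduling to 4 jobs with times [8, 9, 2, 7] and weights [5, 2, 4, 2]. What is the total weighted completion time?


Compute p/w ratios and sort ascending (WSPT): [(2, 4), (8, 5), (7, 2), (9, 2)]
Compute weighted completion times:
  Job (p=2,w=4): C=2, w*C=4*2=8
  Job (p=8,w=5): C=10, w*C=5*10=50
  Job (p=7,w=2): C=17, w*C=2*17=34
  Job (p=9,w=2): C=26, w*C=2*26=52
Total weighted completion time = 144

144


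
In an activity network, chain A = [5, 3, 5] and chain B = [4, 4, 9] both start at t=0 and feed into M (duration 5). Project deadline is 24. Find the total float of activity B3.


Forward pass: ES(B3) = sum of predecessors on chain B = 8
EF = ES + duration = 8 + 9 = 17
Backward pass: LF(M) = deadline = 24; LS(M) = 24 - 5 = 19
LF(B3) = LS(M) - sum(successors on chain B) = 19 - 0 = 19
LS = LF - duration = 19 - 9 = 10
Total float = LS - ES = 10 - 8 = 2

2


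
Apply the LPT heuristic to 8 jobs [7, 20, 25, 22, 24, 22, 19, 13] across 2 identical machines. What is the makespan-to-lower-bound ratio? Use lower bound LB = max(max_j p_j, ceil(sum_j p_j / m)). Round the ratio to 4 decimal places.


LPT order: [25, 24, 22, 22, 20, 19, 13, 7]
Machine loads after assignment: [79, 73]
LPT makespan = 79
Lower bound = max(max_job, ceil(total/2)) = max(25, 76) = 76
Ratio = 79 / 76 = 1.0395

1.0395


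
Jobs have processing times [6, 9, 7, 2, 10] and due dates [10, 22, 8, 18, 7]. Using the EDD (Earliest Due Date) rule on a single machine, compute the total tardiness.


Sort by due date (EDD order): [(10, 7), (7, 8), (6, 10), (2, 18), (9, 22)]
Compute completion times and tardiness:
  Job 1: p=10, d=7, C=10, tardiness=max(0,10-7)=3
  Job 2: p=7, d=8, C=17, tardiness=max(0,17-8)=9
  Job 3: p=6, d=10, C=23, tardiness=max(0,23-10)=13
  Job 4: p=2, d=18, C=25, tardiness=max(0,25-18)=7
  Job 5: p=9, d=22, C=34, tardiness=max(0,34-22)=12
Total tardiness = 44

44


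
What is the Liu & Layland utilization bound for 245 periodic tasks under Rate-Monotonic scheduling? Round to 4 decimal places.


Compute 2^(1/245) = 1.0028331781
Subtract 1: 1.0028331781 - 1 = 0.0028331781
Multiply by n: 245 * 0.0028331781 = 0.6941286345
Round to 4 dp: 0.6941

0.6941


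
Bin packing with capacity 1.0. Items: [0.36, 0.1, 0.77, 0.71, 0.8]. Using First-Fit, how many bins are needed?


Place items sequentially using First-Fit:
  Item 0.36 -> new Bin 1
  Item 0.1 -> Bin 1 (now 0.46)
  Item 0.77 -> new Bin 2
  Item 0.71 -> new Bin 3
  Item 0.8 -> new Bin 4
Total bins used = 4

4


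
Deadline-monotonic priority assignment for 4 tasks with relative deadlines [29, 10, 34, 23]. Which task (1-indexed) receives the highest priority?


Sort tasks by relative deadline (ascending):
  Task 2: deadline = 10
  Task 4: deadline = 23
  Task 1: deadline = 29
  Task 3: deadline = 34
Priority order (highest first): [2, 4, 1, 3]
Highest priority task = 2

2


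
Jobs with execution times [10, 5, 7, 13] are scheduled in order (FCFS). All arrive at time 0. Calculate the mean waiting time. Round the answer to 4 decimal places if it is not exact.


FCFS order (as given): [10, 5, 7, 13]
Waiting times:
  Job 1: wait = 0
  Job 2: wait = 10
  Job 3: wait = 15
  Job 4: wait = 22
Sum of waiting times = 47
Average waiting time = 47/4 = 11.75

11.75


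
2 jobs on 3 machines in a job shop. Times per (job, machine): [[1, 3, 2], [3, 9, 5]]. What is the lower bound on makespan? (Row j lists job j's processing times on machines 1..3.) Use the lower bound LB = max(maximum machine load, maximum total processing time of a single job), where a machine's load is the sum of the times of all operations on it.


Machine loads:
  Machine 1: 1 + 3 = 4
  Machine 2: 3 + 9 = 12
  Machine 3: 2 + 5 = 7
Max machine load = 12
Job totals:
  Job 1: 6
  Job 2: 17
Max job total = 17
Lower bound = max(12, 17) = 17

17


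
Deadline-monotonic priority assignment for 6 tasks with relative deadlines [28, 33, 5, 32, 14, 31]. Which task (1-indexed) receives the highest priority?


Sort tasks by relative deadline (ascending):
  Task 3: deadline = 5
  Task 5: deadline = 14
  Task 1: deadline = 28
  Task 6: deadline = 31
  Task 4: deadline = 32
  Task 2: deadline = 33
Priority order (highest first): [3, 5, 1, 6, 4, 2]
Highest priority task = 3

3


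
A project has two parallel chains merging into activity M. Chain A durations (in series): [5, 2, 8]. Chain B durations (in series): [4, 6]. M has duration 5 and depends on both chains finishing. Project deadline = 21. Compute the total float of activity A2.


Forward pass: ES(A2) = sum of predecessors on chain A = 5
EF = ES + duration = 5 + 2 = 7
Backward pass: LF(M) = deadline = 21; LS(M) = 21 - 5 = 16
LF(A2) = LS(M) - sum(successors on chain A) = 16 - 8 = 8
LS = LF - duration = 8 - 2 = 6
Total float = LS - ES = 6 - 5 = 1

1


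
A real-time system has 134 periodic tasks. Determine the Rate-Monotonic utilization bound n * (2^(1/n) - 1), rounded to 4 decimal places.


Compute 2^(1/134) = 1.0051861419
Subtract 1: 1.0051861419 - 1 = 0.0051861419
Multiply by n: 134 * 0.0051861419 = 0.6949430146
Round to 4 dp: 0.6949

0.6949


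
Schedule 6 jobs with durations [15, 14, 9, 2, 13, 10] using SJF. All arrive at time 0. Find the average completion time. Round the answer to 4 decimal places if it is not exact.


SJF order (ascending): [2, 9, 10, 13, 14, 15]
Completion times:
  Job 1: burst=2, C=2
  Job 2: burst=9, C=11
  Job 3: burst=10, C=21
  Job 4: burst=13, C=34
  Job 5: burst=14, C=48
  Job 6: burst=15, C=63
Average completion = 179/6 = 29.8333

29.8333


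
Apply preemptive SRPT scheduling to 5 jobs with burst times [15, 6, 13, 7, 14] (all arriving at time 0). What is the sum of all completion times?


Since all jobs arrive at t=0, SRPT equals SPT ordering.
SPT order: [6, 7, 13, 14, 15]
Completion times:
  Job 1: p=6, C=6
  Job 2: p=7, C=13
  Job 3: p=13, C=26
  Job 4: p=14, C=40
  Job 5: p=15, C=55
Total completion time = 6 + 13 + 26 + 40 + 55 = 140

140


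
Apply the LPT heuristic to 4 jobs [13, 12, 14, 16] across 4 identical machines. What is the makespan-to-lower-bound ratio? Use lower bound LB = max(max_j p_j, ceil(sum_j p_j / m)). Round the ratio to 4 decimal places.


LPT order: [16, 14, 13, 12]
Machine loads after assignment: [16, 14, 13, 12]
LPT makespan = 16
Lower bound = max(max_job, ceil(total/4)) = max(16, 14) = 16
Ratio = 16 / 16 = 1.0

1.0


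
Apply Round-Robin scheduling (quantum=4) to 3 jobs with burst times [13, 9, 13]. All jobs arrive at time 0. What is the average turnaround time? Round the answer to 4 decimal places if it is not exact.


Time quantum = 4
Execution trace:
  J1 runs 4 units, time = 4
  J2 runs 4 units, time = 8
  J3 runs 4 units, time = 12
  J1 runs 4 units, time = 16
  J2 runs 4 units, time = 20
  J3 runs 4 units, time = 24
  J1 runs 4 units, time = 28
  J2 runs 1 units, time = 29
  J3 runs 4 units, time = 33
  J1 runs 1 units, time = 34
  J3 runs 1 units, time = 35
Finish times: [34, 29, 35]
Average turnaround = 98/3 = 32.6667

32.6667


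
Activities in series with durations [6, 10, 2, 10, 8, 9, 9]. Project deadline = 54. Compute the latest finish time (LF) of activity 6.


LF(activity 6) = deadline - sum of successor durations
Successors: activities 7 through 7 with durations [9]
Sum of successor durations = 9
LF = 54 - 9 = 45

45


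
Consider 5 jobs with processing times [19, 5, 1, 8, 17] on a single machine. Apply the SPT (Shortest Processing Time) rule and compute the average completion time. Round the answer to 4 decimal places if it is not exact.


Sort jobs by processing time (SPT order): [1, 5, 8, 17, 19]
Compute completion times sequentially:
  Job 1: processing = 1, completes at 1
  Job 2: processing = 5, completes at 6
  Job 3: processing = 8, completes at 14
  Job 4: processing = 17, completes at 31
  Job 5: processing = 19, completes at 50
Sum of completion times = 102
Average completion time = 102/5 = 20.4

20.4


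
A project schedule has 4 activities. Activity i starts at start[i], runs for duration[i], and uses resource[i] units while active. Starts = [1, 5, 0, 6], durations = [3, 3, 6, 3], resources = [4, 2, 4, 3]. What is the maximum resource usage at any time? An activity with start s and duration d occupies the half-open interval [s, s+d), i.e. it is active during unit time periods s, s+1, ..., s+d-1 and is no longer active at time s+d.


Each activity i is active on [start_i, start_i + duration_i).
Compute total resource usage per time slot:
  t=0: active resources = [4], total = 4
  t=1: active resources = [4, 4], total = 8
  t=2: active resources = [4, 4], total = 8
  t=3: active resources = [4, 4], total = 8
  t=4: active resources = [4], total = 4
  t=5: active resources = [2, 4], total = 6
  t=6: active resources = [2, 3], total = 5
  t=7: active resources = [2, 3], total = 5
  t=8: active resources = [3], total = 3
Peak resource demand = 8

8


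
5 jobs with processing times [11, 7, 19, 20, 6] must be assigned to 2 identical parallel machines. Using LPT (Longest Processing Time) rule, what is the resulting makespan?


Sort jobs in decreasing order (LPT): [20, 19, 11, 7, 6]
Assign each job to the least loaded machine:
  Machine 1: jobs [20, 7, 6], load = 33
  Machine 2: jobs [19, 11], load = 30
Makespan = max load = 33

33


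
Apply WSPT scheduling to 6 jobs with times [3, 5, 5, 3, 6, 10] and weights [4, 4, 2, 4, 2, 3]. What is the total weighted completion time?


Compute p/w ratios and sort ascending (WSPT): [(3, 4), (3, 4), (5, 4), (5, 2), (6, 2), (10, 3)]
Compute weighted completion times:
  Job (p=3,w=4): C=3, w*C=4*3=12
  Job (p=3,w=4): C=6, w*C=4*6=24
  Job (p=5,w=4): C=11, w*C=4*11=44
  Job (p=5,w=2): C=16, w*C=2*16=32
  Job (p=6,w=2): C=22, w*C=2*22=44
  Job (p=10,w=3): C=32, w*C=3*32=96
Total weighted completion time = 252

252


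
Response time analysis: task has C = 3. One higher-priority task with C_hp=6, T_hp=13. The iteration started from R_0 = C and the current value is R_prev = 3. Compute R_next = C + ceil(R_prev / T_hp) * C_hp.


R_next = C + ceil(R_prev / T_hp) * C_hp
ceil(3 / 13) = ceil(0.2308) = 1
Interference = 1 * 6 = 6
R_next = 3 + 6 = 9

9


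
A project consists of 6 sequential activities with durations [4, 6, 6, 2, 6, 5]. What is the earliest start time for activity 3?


Activity 3 starts after activities 1 through 2 complete.
Predecessor durations: [4, 6]
ES = 4 + 6 = 10

10


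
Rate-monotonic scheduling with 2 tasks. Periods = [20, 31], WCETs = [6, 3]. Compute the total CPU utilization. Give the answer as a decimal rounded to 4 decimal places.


Compute individual utilizations (exact fractions):
  Task 1: C/T = 6/20 = 3/10 (approx. 0.3)
  Task 2: C/T = 3/31 (approx. 0.0968)
Total utilization U = 3/10 + 3/31 = 123/310
Rounded to 4 decimal places: U = 0.3968
RM (Liu & Layland) bound for 2 tasks = 0.828427; compare with U = 123/310 (approx. 0.396774)
U <= bound, so schedulable by RM sufficient condition.

0.3968


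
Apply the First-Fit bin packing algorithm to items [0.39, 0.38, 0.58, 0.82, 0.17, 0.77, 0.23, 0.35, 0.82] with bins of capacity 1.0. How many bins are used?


Place items sequentially using First-Fit:
  Item 0.39 -> new Bin 1
  Item 0.38 -> Bin 1 (now 0.77)
  Item 0.58 -> new Bin 2
  Item 0.82 -> new Bin 3
  Item 0.17 -> Bin 1 (now 0.94)
  Item 0.77 -> new Bin 4
  Item 0.23 -> Bin 2 (now 0.81)
  Item 0.35 -> new Bin 5
  Item 0.82 -> new Bin 6
Total bins used = 6

6


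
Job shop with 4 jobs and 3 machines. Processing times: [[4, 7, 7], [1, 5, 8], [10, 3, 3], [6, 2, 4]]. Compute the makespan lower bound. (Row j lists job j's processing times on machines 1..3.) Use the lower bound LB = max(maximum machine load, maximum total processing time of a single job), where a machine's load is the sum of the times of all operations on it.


Machine loads:
  Machine 1: 4 + 1 + 10 + 6 = 21
  Machine 2: 7 + 5 + 3 + 2 = 17
  Machine 3: 7 + 8 + 3 + 4 = 22
Max machine load = 22
Job totals:
  Job 1: 18
  Job 2: 14
  Job 3: 16
  Job 4: 12
Max job total = 18
Lower bound = max(22, 18) = 22

22


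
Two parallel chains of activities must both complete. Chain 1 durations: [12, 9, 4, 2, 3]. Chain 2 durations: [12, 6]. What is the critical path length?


Path A total = 12 + 9 + 4 + 2 + 3 = 30
Path B total = 12 + 6 = 18
Critical path = longest path = max(30, 18) = 30

30


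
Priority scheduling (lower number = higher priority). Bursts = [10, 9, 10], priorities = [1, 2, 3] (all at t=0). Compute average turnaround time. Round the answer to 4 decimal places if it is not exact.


Sort by priority (ascending = highest first):
Order: [(1, 10), (2, 9), (3, 10)]
Completion times:
  Priority 1, burst=10, C=10
  Priority 2, burst=9, C=19
  Priority 3, burst=10, C=29
Average turnaround = 58/3 = 19.3333

19.3333


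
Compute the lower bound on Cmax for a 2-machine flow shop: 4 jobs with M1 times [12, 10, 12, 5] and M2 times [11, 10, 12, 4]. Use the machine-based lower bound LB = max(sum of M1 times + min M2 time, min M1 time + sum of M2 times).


LB1 = sum(M1 times) + min(M2 times) = 39 + 4 = 43
LB2 = min(M1 times) + sum(M2 times) = 5 + 37 = 42
Lower bound = max(LB1, LB2) = max(43, 42) = 43

43


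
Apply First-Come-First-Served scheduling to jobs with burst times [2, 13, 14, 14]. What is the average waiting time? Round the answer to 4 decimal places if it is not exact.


FCFS order (as given): [2, 13, 14, 14]
Waiting times:
  Job 1: wait = 0
  Job 2: wait = 2
  Job 3: wait = 15
  Job 4: wait = 29
Sum of waiting times = 46
Average waiting time = 46/4 = 11.5

11.5


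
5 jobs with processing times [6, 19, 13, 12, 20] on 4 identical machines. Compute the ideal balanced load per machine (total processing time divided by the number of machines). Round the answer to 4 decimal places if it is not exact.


Total processing time = 6 + 19 + 13 + 12 + 20 = 70
Number of machines = 4
Ideal balanced load = 70 / 4 = 17.5

17.5


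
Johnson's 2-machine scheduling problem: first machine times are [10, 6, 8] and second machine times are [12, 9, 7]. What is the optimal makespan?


Apply Johnson's rule:
  Group 1 (a <= b): [(2, 6, 9), (1, 10, 12)]
  Group 2 (a > b): [(3, 8, 7)]
Optimal job order: [2, 1, 3]
Schedule:
  Job 2: M1 done at 6, M2 done at 15
  Job 1: M1 done at 16, M2 done at 28
  Job 3: M1 done at 24, M2 done at 35
Makespan = 35

35


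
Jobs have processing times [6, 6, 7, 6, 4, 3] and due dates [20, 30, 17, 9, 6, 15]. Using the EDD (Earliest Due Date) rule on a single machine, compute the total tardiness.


Sort by due date (EDD order): [(4, 6), (6, 9), (3, 15), (7, 17), (6, 20), (6, 30)]
Compute completion times and tardiness:
  Job 1: p=4, d=6, C=4, tardiness=max(0,4-6)=0
  Job 2: p=6, d=9, C=10, tardiness=max(0,10-9)=1
  Job 3: p=3, d=15, C=13, tardiness=max(0,13-15)=0
  Job 4: p=7, d=17, C=20, tardiness=max(0,20-17)=3
  Job 5: p=6, d=20, C=26, tardiness=max(0,26-20)=6
  Job 6: p=6, d=30, C=32, tardiness=max(0,32-30)=2
Total tardiness = 12

12


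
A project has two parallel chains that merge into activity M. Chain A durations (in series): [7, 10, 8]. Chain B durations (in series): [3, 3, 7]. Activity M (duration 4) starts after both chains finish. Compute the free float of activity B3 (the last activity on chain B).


ES(B3) = sum of predecessors on chain B = 6
EF(B3) = ES + duration = 6 + 7 = 13
Successor of B3 is M. ES(M) = max(sum(A), sum(B)) = max(25, 13) = 25
Free float = ES(successor) - EF(current) = 25 - 13 = 12

12


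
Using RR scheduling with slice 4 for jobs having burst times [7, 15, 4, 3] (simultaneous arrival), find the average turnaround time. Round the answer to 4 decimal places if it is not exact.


Time quantum = 4
Execution trace:
  J1 runs 4 units, time = 4
  J2 runs 4 units, time = 8
  J3 runs 4 units, time = 12
  J4 runs 3 units, time = 15
  J1 runs 3 units, time = 18
  J2 runs 4 units, time = 22
  J2 runs 4 units, time = 26
  J2 runs 3 units, time = 29
Finish times: [18, 29, 12, 15]
Average turnaround = 74/4 = 18.5

18.5


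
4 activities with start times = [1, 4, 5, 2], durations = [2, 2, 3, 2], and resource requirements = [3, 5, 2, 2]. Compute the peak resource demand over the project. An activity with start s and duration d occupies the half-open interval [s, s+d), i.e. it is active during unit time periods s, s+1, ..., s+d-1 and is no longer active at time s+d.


Each activity i is active on [start_i, start_i + duration_i).
Compute total resource usage per time slot:
  t=0: active resources = [], total = 0
  t=1: active resources = [3], total = 3
  t=2: active resources = [3, 2], total = 5
  t=3: active resources = [2], total = 2
  t=4: active resources = [5], total = 5
  t=5: active resources = [5, 2], total = 7
  t=6: active resources = [2], total = 2
  t=7: active resources = [2], total = 2
Peak resource demand = 7

7


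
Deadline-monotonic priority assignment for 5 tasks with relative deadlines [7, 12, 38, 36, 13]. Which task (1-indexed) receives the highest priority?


Sort tasks by relative deadline (ascending):
  Task 1: deadline = 7
  Task 2: deadline = 12
  Task 5: deadline = 13
  Task 4: deadline = 36
  Task 3: deadline = 38
Priority order (highest first): [1, 2, 5, 4, 3]
Highest priority task = 1

1


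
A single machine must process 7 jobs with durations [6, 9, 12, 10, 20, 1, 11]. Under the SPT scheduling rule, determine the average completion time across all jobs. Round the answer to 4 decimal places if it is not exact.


Sort jobs by processing time (SPT order): [1, 6, 9, 10, 11, 12, 20]
Compute completion times sequentially:
  Job 1: processing = 1, completes at 1
  Job 2: processing = 6, completes at 7
  Job 3: processing = 9, completes at 16
  Job 4: processing = 10, completes at 26
  Job 5: processing = 11, completes at 37
  Job 6: processing = 12, completes at 49
  Job 7: processing = 20, completes at 69
Sum of completion times = 205
Average completion time = 205/7 = 29.2857

29.2857


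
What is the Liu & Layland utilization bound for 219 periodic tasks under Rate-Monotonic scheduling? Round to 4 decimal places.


Compute 2^(1/219) = 1.0031700697
Subtract 1: 1.0031700697 - 1 = 0.0031700697
Multiply by n: 219 * 0.0031700697 = 0.6942452643
Round to 4 dp: 0.6942

0.6942


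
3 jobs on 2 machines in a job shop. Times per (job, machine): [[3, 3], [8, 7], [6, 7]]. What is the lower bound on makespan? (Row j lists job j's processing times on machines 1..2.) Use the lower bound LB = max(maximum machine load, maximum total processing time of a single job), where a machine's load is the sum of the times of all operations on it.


Machine loads:
  Machine 1: 3 + 8 + 6 = 17
  Machine 2: 3 + 7 + 7 = 17
Max machine load = 17
Job totals:
  Job 1: 6
  Job 2: 15
  Job 3: 13
Max job total = 15
Lower bound = max(17, 15) = 17

17


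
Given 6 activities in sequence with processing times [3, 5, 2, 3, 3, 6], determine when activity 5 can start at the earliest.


Activity 5 starts after activities 1 through 4 complete.
Predecessor durations: [3, 5, 2, 3]
ES = 3 + 5 + 2 + 3 = 13

13


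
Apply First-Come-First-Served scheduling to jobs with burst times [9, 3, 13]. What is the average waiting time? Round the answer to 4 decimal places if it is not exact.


FCFS order (as given): [9, 3, 13]
Waiting times:
  Job 1: wait = 0
  Job 2: wait = 9
  Job 3: wait = 12
Sum of waiting times = 21
Average waiting time = 21/3 = 7.0

7.0


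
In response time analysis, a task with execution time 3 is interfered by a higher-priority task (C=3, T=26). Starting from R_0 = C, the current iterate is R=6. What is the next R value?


R_next = C + ceil(R_prev / T_hp) * C_hp
ceil(6 / 26) = ceil(0.2308) = 1
Interference = 1 * 3 = 3
R_next = 3 + 3 = 6
R_next = R_prev, so the iteration has converged (response time = 6).

6


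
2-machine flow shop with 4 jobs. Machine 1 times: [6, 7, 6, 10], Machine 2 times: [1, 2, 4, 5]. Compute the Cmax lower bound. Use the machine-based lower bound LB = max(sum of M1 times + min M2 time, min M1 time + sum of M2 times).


LB1 = sum(M1 times) + min(M2 times) = 29 + 1 = 30
LB2 = min(M1 times) + sum(M2 times) = 6 + 12 = 18
Lower bound = max(LB1, LB2) = max(30, 18) = 30

30


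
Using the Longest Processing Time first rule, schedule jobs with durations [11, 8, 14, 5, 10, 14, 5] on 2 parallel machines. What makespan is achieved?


Sort jobs in decreasing order (LPT): [14, 14, 11, 10, 8, 5, 5]
Assign each job to the least loaded machine:
  Machine 1: jobs [14, 11, 5, 5], load = 35
  Machine 2: jobs [14, 10, 8], load = 32
Makespan = max load = 35

35


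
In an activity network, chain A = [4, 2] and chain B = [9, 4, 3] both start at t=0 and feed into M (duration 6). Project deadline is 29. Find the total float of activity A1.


Forward pass: ES(A1) = sum of predecessors on chain A = 0
EF = ES + duration = 0 + 4 = 4
Backward pass: LF(M) = deadline = 29; LS(M) = 29 - 6 = 23
LF(A1) = LS(M) - sum(successors on chain A) = 23 - 2 = 21
LS = LF - duration = 21 - 4 = 17
Total float = LS - ES = 17 - 0 = 17

17


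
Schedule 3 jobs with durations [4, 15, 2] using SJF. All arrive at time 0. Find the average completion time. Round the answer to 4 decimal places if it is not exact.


SJF order (ascending): [2, 4, 15]
Completion times:
  Job 1: burst=2, C=2
  Job 2: burst=4, C=6
  Job 3: burst=15, C=21
Average completion = 29/3 = 9.6667

9.6667


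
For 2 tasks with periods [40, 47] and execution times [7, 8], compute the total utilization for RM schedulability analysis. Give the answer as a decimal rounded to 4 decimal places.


Compute individual utilizations (exact fractions):
  Task 1: C/T = 7/40 (approx. 0.175)
  Task 2: C/T = 8/47 (approx. 0.1702)
Total utilization U = 7/40 + 8/47 = 649/1880
Rounded to 4 decimal places: U = 0.3452
RM (Liu & Layland) bound for 2 tasks = 0.828427; compare with U = 649/1880 (approx. 0.345213)
U <= bound, so schedulable by RM sufficient condition.

0.3452


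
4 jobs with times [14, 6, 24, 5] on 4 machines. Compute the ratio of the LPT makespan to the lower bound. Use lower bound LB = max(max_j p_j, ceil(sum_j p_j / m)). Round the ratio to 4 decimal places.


LPT order: [24, 14, 6, 5]
Machine loads after assignment: [24, 14, 6, 5]
LPT makespan = 24
Lower bound = max(max_job, ceil(total/4)) = max(24, 13) = 24
Ratio = 24 / 24 = 1.0

1.0


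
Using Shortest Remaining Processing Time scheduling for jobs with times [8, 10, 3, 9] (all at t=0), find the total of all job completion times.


Since all jobs arrive at t=0, SRPT equals SPT ordering.
SPT order: [3, 8, 9, 10]
Completion times:
  Job 1: p=3, C=3
  Job 2: p=8, C=11
  Job 3: p=9, C=20
  Job 4: p=10, C=30
Total completion time = 3 + 11 + 20 + 30 = 64

64


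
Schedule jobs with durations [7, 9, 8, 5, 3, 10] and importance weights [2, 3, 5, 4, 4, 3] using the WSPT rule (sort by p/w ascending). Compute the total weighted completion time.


Compute p/w ratios and sort ascending (WSPT): [(3, 4), (5, 4), (8, 5), (9, 3), (10, 3), (7, 2)]
Compute weighted completion times:
  Job (p=3,w=4): C=3, w*C=4*3=12
  Job (p=5,w=4): C=8, w*C=4*8=32
  Job (p=8,w=5): C=16, w*C=5*16=80
  Job (p=9,w=3): C=25, w*C=3*25=75
  Job (p=10,w=3): C=35, w*C=3*35=105
  Job (p=7,w=2): C=42, w*C=2*42=84
Total weighted completion time = 388

388


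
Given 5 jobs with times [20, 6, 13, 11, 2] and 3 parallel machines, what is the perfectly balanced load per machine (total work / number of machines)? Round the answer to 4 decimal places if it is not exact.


Total processing time = 20 + 6 + 13 + 11 + 2 = 52
Number of machines = 3
Ideal balanced load = 52 / 3 = 17.3333

17.3333


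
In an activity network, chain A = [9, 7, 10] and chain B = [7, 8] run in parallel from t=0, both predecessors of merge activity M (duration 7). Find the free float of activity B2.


ES(B2) = sum of predecessors on chain B = 7
EF(B2) = ES + duration = 7 + 8 = 15
Successor of B2 is M. ES(M) = max(sum(A), sum(B)) = max(26, 15) = 26
Free float = ES(successor) - EF(current) = 26 - 15 = 11

11


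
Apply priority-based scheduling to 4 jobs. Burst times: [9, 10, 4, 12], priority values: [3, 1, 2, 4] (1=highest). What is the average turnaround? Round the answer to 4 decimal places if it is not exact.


Sort by priority (ascending = highest first):
Order: [(1, 10), (2, 4), (3, 9), (4, 12)]
Completion times:
  Priority 1, burst=10, C=10
  Priority 2, burst=4, C=14
  Priority 3, burst=9, C=23
  Priority 4, burst=12, C=35
Average turnaround = 82/4 = 20.5

20.5


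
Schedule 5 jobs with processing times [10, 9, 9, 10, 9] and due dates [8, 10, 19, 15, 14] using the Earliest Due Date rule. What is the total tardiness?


Sort by due date (EDD order): [(10, 8), (9, 10), (9, 14), (10, 15), (9, 19)]
Compute completion times and tardiness:
  Job 1: p=10, d=8, C=10, tardiness=max(0,10-8)=2
  Job 2: p=9, d=10, C=19, tardiness=max(0,19-10)=9
  Job 3: p=9, d=14, C=28, tardiness=max(0,28-14)=14
  Job 4: p=10, d=15, C=38, tardiness=max(0,38-15)=23
  Job 5: p=9, d=19, C=47, tardiness=max(0,47-19)=28
Total tardiness = 76

76


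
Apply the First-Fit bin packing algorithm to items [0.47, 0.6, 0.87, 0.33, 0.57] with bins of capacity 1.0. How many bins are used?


Place items sequentially using First-Fit:
  Item 0.47 -> new Bin 1
  Item 0.6 -> new Bin 2
  Item 0.87 -> new Bin 3
  Item 0.33 -> Bin 1 (now 0.8)
  Item 0.57 -> new Bin 4
Total bins used = 4

4


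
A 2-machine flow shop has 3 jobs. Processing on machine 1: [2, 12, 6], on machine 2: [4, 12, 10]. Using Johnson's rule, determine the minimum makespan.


Apply Johnson's rule:
  Group 1 (a <= b): [(1, 2, 4), (3, 6, 10), (2, 12, 12)]
  Group 2 (a > b): []
Optimal job order: [1, 3, 2]
Schedule:
  Job 1: M1 done at 2, M2 done at 6
  Job 3: M1 done at 8, M2 done at 18
  Job 2: M1 done at 20, M2 done at 32
Makespan = 32

32


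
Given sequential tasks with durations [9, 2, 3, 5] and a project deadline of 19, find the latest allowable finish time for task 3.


LF(activity 3) = deadline - sum of successor durations
Successors: activities 4 through 4 with durations [5]
Sum of successor durations = 5
LF = 19 - 5 = 14

14


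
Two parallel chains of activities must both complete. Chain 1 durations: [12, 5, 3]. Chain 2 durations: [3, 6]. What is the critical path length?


Path A total = 12 + 5 + 3 = 20
Path B total = 3 + 6 = 9
Critical path = longest path = max(20, 9) = 20

20


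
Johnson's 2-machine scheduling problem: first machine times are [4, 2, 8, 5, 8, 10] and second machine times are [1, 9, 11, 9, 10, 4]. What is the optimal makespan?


Apply Johnson's rule:
  Group 1 (a <= b): [(2, 2, 9), (4, 5, 9), (3, 8, 11), (5, 8, 10)]
  Group 2 (a > b): [(6, 10, 4), (1, 4, 1)]
Optimal job order: [2, 4, 3, 5, 6, 1]
Schedule:
  Job 2: M1 done at 2, M2 done at 11
  Job 4: M1 done at 7, M2 done at 20
  Job 3: M1 done at 15, M2 done at 31
  Job 5: M1 done at 23, M2 done at 41
  Job 6: M1 done at 33, M2 done at 45
  Job 1: M1 done at 37, M2 done at 46
Makespan = 46

46


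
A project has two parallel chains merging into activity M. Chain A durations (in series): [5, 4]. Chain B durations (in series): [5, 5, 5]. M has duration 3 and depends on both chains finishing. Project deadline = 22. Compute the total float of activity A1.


Forward pass: ES(A1) = sum of predecessors on chain A = 0
EF = ES + duration = 0 + 5 = 5
Backward pass: LF(M) = deadline = 22; LS(M) = 22 - 3 = 19
LF(A1) = LS(M) - sum(successors on chain A) = 19 - 4 = 15
LS = LF - duration = 15 - 5 = 10
Total float = LS - ES = 10 - 0 = 10

10


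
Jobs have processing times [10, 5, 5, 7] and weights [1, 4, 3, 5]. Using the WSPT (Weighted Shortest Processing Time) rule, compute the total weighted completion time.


Compute p/w ratios and sort ascending (WSPT): [(5, 4), (7, 5), (5, 3), (10, 1)]
Compute weighted completion times:
  Job (p=5,w=4): C=5, w*C=4*5=20
  Job (p=7,w=5): C=12, w*C=5*12=60
  Job (p=5,w=3): C=17, w*C=3*17=51
  Job (p=10,w=1): C=27, w*C=1*27=27
Total weighted completion time = 158

158


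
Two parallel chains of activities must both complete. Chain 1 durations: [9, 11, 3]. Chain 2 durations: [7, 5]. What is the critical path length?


Path A total = 9 + 11 + 3 = 23
Path B total = 7 + 5 = 12
Critical path = longest path = max(23, 12) = 23

23


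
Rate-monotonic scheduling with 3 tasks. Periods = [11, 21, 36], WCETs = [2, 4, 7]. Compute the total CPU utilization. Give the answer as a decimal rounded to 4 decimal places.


Compute individual utilizations (exact fractions):
  Task 1: C/T = 2/11 (approx. 0.1818)
  Task 2: C/T = 4/21 (approx. 0.1905)
  Task 3: C/T = 7/36 (approx. 0.1944)
Total utilization U = 2/11 + 4/21 + 7/36 = 1571/2772
Rounded to 4 decimal places: U = 0.5667
RM (Liu & Layland) bound for 3 tasks = 0.779763; compare with U = 1571/2772 (approx. 0.566739)
U <= bound, so schedulable by RM sufficient condition.

0.5667


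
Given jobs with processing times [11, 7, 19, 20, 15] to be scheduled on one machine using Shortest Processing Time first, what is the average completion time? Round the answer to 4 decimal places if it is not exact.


Sort jobs by processing time (SPT order): [7, 11, 15, 19, 20]
Compute completion times sequentially:
  Job 1: processing = 7, completes at 7
  Job 2: processing = 11, completes at 18
  Job 3: processing = 15, completes at 33
  Job 4: processing = 19, completes at 52
  Job 5: processing = 20, completes at 72
Sum of completion times = 182
Average completion time = 182/5 = 36.4

36.4


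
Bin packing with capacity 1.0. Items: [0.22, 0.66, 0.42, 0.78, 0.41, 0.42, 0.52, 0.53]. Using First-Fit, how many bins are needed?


Place items sequentially using First-Fit:
  Item 0.22 -> new Bin 1
  Item 0.66 -> Bin 1 (now 0.88)
  Item 0.42 -> new Bin 2
  Item 0.78 -> new Bin 3
  Item 0.41 -> Bin 2 (now 0.83)
  Item 0.42 -> new Bin 4
  Item 0.52 -> Bin 4 (now 0.94)
  Item 0.53 -> new Bin 5
Total bins used = 5

5


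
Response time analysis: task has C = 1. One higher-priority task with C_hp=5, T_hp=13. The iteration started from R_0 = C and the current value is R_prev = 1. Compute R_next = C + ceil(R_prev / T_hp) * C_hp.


R_next = C + ceil(R_prev / T_hp) * C_hp
ceil(1 / 13) = ceil(0.0769) = 1
Interference = 1 * 5 = 5
R_next = 1 + 5 = 6

6


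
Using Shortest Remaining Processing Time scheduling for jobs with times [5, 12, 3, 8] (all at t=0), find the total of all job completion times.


Since all jobs arrive at t=0, SRPT equals SPT ordering.
SPT order: [3, 5, 8, 12]
Completion times:
  Job 1: p=3, C=3
  Job 2: p=5, C=8
  Job 3: p=8, C=16
  Job 4: p=12, C=28
Total completion time = 3 + 8 + 16 + 28 = 55

55


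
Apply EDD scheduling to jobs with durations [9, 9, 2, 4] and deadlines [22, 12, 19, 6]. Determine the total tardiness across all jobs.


Sort by due date (EDD order): [(4, 6), (9, 12), (2, 19), (9, 22)]
Compute completion times and tardiness:
  Job 1: p=4, d=6, C=4, tardiness=max(0,4-6)=0
  Job 2: p=9, d=12, C=13, tardiness=max(0,13-12)=1
  Job 3: p=2, d=19, C=15, tardiness=max(0,15-19)=0
  Job 4: p=9, d=22, C=24, tardiness=max(0,24-22)=2
Total tardiness = 3

3


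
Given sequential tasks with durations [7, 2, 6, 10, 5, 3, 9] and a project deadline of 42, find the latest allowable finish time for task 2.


LF(activity 2) = deadline - sum of successor durations
Successors: activities 3 through 7 with durations [6, 10, 5, 3, 9]
Sum of successor durations = 33
LF = 42 - 33 = 9

9


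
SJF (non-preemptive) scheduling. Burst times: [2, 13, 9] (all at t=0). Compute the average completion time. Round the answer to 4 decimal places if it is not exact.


SJF order (ascending): [2, 9, 13]
Completion times:
  Job 1: burst=2, C=2
  Job 2: burst=9, C=11
  Job 3: burst=13, C=24
Average completion = 37/3 = 12.3333

12.3333


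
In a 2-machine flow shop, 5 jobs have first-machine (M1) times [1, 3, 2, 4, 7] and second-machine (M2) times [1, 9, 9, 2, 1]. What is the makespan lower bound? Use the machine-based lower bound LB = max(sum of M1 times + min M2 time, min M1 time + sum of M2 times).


LB1 = sum(M1 times) + min(M2 times) = 17 + 1 = 18
LB2 = min(M1 times) + sum(M2 times) = 1 + 22 = 23
Lower bound = max(LB1, LB2) = max(18, 23) = 23

23


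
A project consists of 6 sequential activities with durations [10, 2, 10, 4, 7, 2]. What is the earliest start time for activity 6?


Activity 6 starts after activities 1 through 5 complete.
Predecessor durations: [10, 2, 10, 4, 7]
ES = 10 + 2 + 10 + 4 + 7 = 33

33


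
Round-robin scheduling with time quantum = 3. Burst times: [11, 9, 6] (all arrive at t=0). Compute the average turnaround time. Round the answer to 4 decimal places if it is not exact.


Time quantum = 3
Execution trace:
  J1 runs 3 units, time = 3
  J2 runs 3 units, time = 6
  J3 runs 3 units, time = 9
  J1 runs 3 units, time = 12
  J2 runs 3 units, time = 15
  J3 runs 3 units, time = 18
  J1 runs 3 units, time = 21
  J2 runs 3 units, time = 24
  J1 runs 2 units, time = 26
Finish times: [26, 24, 18]
Average turnaround = 68/3 = 22.6667

22.6667
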